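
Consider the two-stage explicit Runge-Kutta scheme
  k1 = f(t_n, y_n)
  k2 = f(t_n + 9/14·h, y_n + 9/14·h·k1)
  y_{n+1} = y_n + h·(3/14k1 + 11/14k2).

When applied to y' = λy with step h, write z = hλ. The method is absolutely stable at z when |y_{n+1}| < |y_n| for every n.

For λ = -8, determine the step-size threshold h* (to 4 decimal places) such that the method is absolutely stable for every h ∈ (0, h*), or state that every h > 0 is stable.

(-1.9798,0); λ=-8 ⇒ h* = (196/99)/8 = 0.2475.

On y'=λy, z=hλ:
  k1=λy_n ⇒ h·k1=z·y_n;  k2=λ(1+9/14z)y_n ⇒ h·k2=z(1+9/14z)y_n
  y_{n+1}/y_n = 1 + 3/14z + 11/14z(1+9/14z) = 1 + z + 99/196z²
  so R(z) = 1 + z + 99/196z².

Need |R(x)|<1, x<0.
x=-1.55: |R|=0.6635
R=1: x+99/196x²=0 ⇒ x=−196/99=-1.9798; min R=1−1/(4·99/196)=0.5051>−1
Confirm numerically:
  x=-1.173: |R|=0.52198 <1
  x=-1.104: |R|=0.51163 <1
  x=-1.004: |R|=0.50515 <1
  x=-2.545: |R|=1.72656 >1
  x=-2.183: |R|=1.22406 >1
Stable set (-1.9798, 0).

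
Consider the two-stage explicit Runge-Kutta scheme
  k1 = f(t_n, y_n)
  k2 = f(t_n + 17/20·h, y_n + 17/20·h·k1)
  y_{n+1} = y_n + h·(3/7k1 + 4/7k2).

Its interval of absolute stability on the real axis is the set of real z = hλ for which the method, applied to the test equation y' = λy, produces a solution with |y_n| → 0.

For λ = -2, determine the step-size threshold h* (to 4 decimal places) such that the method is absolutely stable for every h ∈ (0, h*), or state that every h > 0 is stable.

Set f=λy, z=hλ:
  k1=λy_n ⇒ h·k1=z·y_n;  k2=λ(1+17/20z)y_n ⇒ h·k2=z(1+17/20z)y_n
  y_{n+1}/y_n = 1 + 3/7z + 4/7z(1+17/20z) = 1 + z + 17/35z²
  ⇒ R(z) = 1 + z + 17/35z².

Need |R(x)|<1, x<0.
x=-1.38: |R|=0.5450
R=1: x+17/35x²=0 ⇒ x=−35/17=-2.0588; min R=1−1/(4·17/35)=0.4853>−1
Confirm numerically:
  x=-1.651: |R|=0.67296 <1
  x=-1.506: |R|=0.59562 <1
  x=-1.331: |R|=0.52947 <1
  x=-0.988: |R|=0.48613 <1
  x=-2.545: |R|=1.60098 >1
  x=-2.485: |R|=1.51439 >1
Interval (-2.0588, 0).

(-2.0588,0); λ=-2 ⇒ h* = (35/17)/2 = 1.0294.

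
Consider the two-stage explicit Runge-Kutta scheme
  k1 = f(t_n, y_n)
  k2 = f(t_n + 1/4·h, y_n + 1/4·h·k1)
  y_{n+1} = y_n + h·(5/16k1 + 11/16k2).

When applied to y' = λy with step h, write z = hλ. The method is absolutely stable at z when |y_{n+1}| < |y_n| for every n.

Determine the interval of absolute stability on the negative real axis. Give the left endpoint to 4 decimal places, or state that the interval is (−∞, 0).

z∈(-5.8182,0).

Test eqn y'=λy, z=hλ:
  k1=λy_n ⇒ h·k1=z·y_n;  k2=λ(1+1/4z)y_n ⇒ h·k2=z(1+1/4z)y_n
  y_{n+1}/y_n = 1 + 5/16z + 11/16z(1+1/4z) = 1 + z + 11/64z²
  R(z) = 1 + z + 11/64z².

Boundary: |R(x)|=1, x<0.
x=-1.14: |R|=0.0834
R=1: x+11/64x²=0 ⇒ x=−64/11=-5.8182; min R=1−1/(4·11/64)=-0.4545>−1
Confirm numerically:
  x=-5.367: |R|=0.58381 <1
  x=-5.339: |R|=0.56028 <1
  x=-3.032: |R|=0.45195 <1
  x=-6.364: |R|=1.59702 >1
  x=-5.986: |R|=1.17266 >1
  x=-5.935: |R|=1.11916 >1
Stable set (-5.8182, 0).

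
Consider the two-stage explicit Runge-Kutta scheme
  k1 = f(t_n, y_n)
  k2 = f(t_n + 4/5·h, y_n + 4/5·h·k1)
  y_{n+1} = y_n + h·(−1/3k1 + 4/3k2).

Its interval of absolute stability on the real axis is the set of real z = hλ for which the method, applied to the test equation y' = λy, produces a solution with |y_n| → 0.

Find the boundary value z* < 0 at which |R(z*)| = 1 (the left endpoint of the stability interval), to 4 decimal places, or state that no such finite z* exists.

z* = -0.9375.

Test eqn y'=λy, z=hλ:
  k1=λy_n ⇒ h·k1=z·y_n;  k2=λ(1+4/5z)y_n ⇒ h·k2=z(1+4/5z)y_n
  y_{n+1}/y_n = 1 − 1/3z + 4/3z(1+4/5z) = 1 + z + 16/15z²
  so R(z) = 1 + z + 16/15z².

Solve |R(x)|<1 on ℝ⁻.
x=-0.78: |R|=0.8690
R=1: x+16/15x²=0 ⇒ x=−15/16=-0.9375; min R=1−1/(4·16/15)=0.7656>−1
Confirm numerically:
  x=-0.759: |R|=0.85549 <1
  x=-0.555: |R|=0.77356 <1
  x=-0.411: |R|=0.76918 <1
  x=-0.382: |R|=0.77365 <1
  x=-1.180: |R|=1.30523 >1
  x=-1.157: |R|=1.27089 >1
  x=-1.140: |R|=1.24624 >1
Stable set (-0.9375, 0).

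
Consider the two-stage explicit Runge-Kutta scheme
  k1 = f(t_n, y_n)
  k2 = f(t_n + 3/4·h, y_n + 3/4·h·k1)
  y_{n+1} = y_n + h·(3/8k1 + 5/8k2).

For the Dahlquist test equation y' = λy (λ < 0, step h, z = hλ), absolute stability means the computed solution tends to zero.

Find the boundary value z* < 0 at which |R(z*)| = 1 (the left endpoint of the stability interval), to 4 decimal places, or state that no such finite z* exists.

z* = -2.1333.

With y'=λy (z=hλ):
  k1=λy_n ⇒ h·k1=z·y_n;  k2=λ(1+3/4z)y_n ⇒ h·k2=z(1+3/4z)y_n
  y_{n+1}/y_n = 1 + 3/8z + 5/8z(1+3/4z) = 1 + z + 15/32z²
  R(z) = 1 + z + 15/32z².

Solve |R(x)|<1 on ℝ⁻.
x=-0.59: |R|=0.5732
R=1: x+15/32x²=0 ⇒ x=−32/15=-2.1333; min R=1−1/(4·15/32)=0.4667>−1
Confirm numerically:
  x=-1.719: |R|=0.66614 <1
  x=-1.535: |R|=0.56948 <1
  x=-1.051: |R|=0.46678 <1
  x=-2.644: |R|=1.63291 >1
  x=-2.445: |R|=1.35720 >1
So |R|<1 on (-2.1333, 0).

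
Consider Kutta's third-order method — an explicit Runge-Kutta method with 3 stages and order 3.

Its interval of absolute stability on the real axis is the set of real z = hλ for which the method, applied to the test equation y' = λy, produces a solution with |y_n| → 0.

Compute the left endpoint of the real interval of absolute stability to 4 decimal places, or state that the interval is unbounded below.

z* = -2.5127.

On y'=λy, z=hλ:
  order 3, 3-stage ⇒ R(z)=1+z+z^2/2+z^3/6
  (e.g. R(-1.73)=-0.09650, |R|=0.09650)

Boundary: |R(x)|=1, x<0.
x=-1.73: |R|=0.0965
|R(-2.11)|=0.4496 |R(-1.45)|=0.0931 |R(-0.56)|=0.5675
Bisect:
  x_lo=-3.0779 |R|=2.2009  x_hi=-0.2304 |R|=0.7941
  mid=-1.65415 |R|=0.04039 →hi
  mid=-2.36603 |R|=0.77453 →hi
  mid=-2.72198 |R|=1.37865 →lo
  mid=-2.54400 |R|=1.05214 →lo
  mid=-2.45502 |R|=0.90757 →hi
  mid=-2.49951 |R|=0.97837 →hi
  mid=-2.52176 |R|=1.01488 →lo
  mid=-2.51063 |R|=0.99653 →hi
  mid=-2.51620 |R|=1.00568 →lo
  ...
  [-2.51289,-2.51272] ⇒ x*=-2.5127
Interval (-2.5127, 0).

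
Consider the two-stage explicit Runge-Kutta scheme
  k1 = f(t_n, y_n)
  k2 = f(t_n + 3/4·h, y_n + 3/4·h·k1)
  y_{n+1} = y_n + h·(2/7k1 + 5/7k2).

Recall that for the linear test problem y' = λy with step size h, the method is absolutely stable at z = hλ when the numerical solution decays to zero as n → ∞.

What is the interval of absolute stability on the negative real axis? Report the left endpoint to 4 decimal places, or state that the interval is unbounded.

Test eqn y'=λy, z=hλ:
  k1=λy_n ⇒ h·k1=z·y_n;  k2=λ(1+3/4z)y_n ⇒ h·k2=z(1+3/4z)y_n
  y_{n+1}/y_n = 1 + 2/7z + 5/7z(1+3/4z) = 1 + z + 15/28z²
  so R(z) = 1 + z + 15/28z².

Solve |R(x)|<1 on ℝ⁻.
x=-0.98: |R|=0.5345
R=1: x+15/28x²=0 ⇒ x=−28/15=-1.8667; min R=1−1/(4·15/28)=0.5333>−1
Confirm numerically:
  x=-1.509: |R|=0.71086 <1
  x=-1.446: |R|=0.67413 <1
  x=-1.237: |R|=0.58273 <1
  x=-1.096: |R|=0.54751 <1
  x=-2.044: |R|=1.19418 >1
  x=-2.013: |R|=1.15780 >1
Stable set (-1.8667, 0).

z∈(-1.8667,0).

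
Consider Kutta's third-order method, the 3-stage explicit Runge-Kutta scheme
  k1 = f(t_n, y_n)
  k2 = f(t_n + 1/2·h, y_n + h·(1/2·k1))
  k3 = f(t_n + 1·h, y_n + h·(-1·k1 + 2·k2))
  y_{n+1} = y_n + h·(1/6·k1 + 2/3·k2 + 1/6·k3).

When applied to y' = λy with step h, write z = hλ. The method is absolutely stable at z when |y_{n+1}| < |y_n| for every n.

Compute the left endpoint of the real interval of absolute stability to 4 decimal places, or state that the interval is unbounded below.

With y'=λy (z=hλ):
  order 3, 3-stage ⇒ R(z)=1+z+z^2/2+z^3/6
  (e.g. R(-0.93)=0.36839, |R|=0.36839)

Find x<0 with |R(x)|<1.
x=-0.93: |R|=0.3684
|R(-2.89)|=1.7369 |R(-2.78)|=1.4966 |R(-1.57)|=0.0175
Bisect:
  x_lo=-3.0933 |R|=2.2421  x_hi=-0.2031 |R|=0.8161
  mid=-1.64821 |R|=0.03617 →hi
  mid=-2.37076 |R|=0.78131 →hi
  mid=-2.73203 |R|=1.39867 →lo
  mid=-2.55139 |R|=1.06468 →lo
  mid=-2.46107 |R|=0.91704 →hi
  mid=-2.50623 |R|=0.98932 →hi
  mid=-2.52881 |R|=1.02661 →lo
  mid=-2.51752 |R|=1.00787 →lo
  mid=-2.51188 |R|=0.99857 →hi
  mid=-2.51470 |R|=1.00322 →lo
  ...
  [-2.51276,-2.51258] ⇒ x*=-2.5127
So |R|<1 on (-2.5127, 0).

z* = -2.5127.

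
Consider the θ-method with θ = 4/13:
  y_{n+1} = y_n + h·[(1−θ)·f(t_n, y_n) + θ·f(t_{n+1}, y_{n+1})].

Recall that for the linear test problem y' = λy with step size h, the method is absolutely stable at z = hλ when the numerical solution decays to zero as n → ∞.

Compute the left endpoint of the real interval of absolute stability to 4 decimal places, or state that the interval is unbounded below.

On y'=λy, z=hλ:
  y_{n+1} = y_n + z·[9/13·y_n + 4/13·y_{n+1}] ⇒ (1 − 4/13z)y_{n+1} = (1 + 9/13z)y_n
  so R(z) = (1 + 9/13z)/(1 − 4/13z).

Find x<0 with |R(x)|<1.
x=-0.72: |R|=0.4106
R=−1: 1+9/13x = −1+4/13x ⇒ -5/13x=2 ⇒ x=2/(-5/13)=-5.2000
Confirm numerically:
  x=-2.846: |R|=0.51731 <1
  x=-2.661: |R|=0.46308 <1
  x=-2.399: |R|=0.38020 <1
  x=-5.582: |R|=1.05406 >1
  x=-5.573: |R|=1.05284 >1
  x=-5.494: |R|=1.04203 >1
Interval (-5.2000, 0).

left endpoint -5.2000.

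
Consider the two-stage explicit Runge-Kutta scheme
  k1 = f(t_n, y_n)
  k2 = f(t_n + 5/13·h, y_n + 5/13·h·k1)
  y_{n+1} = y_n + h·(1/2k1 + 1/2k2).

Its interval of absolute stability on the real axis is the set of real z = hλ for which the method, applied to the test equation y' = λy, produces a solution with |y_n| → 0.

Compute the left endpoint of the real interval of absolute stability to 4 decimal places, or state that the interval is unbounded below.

Set f=λy, z=hλ:
  k1=λy_n ⇒ h·k1=z·y_n;  k2=λ(1+5/13z)y_n ⇒ h·k2=z(1+5/13z)y_n
  y_{n+1}/y_n = 1 + 1/2z + 1/2z(1+5/13z) = 1 + z + 5/26z²
  ⇒ R(z) = 1 + z + 5/26z².

Need |R(x)|<1, x<0.
x=-1.58: |R|=0.0999
R=1: x+5/26x²=0 ⇒ x=−26/5=-5.2000; min R=1−1/(4·5/26)=-0.3000>−1
Confirm numerically:
  x=-4.834: |R|=0.65976 <1
  x=-4.197: |R|=0.19046 <1
  x=-3.910: |R|=0.03002 <1
  x=-5.345: |R|=1.14904 >1
  x=-5.323: |R|=1.12591 >1
So |R|<1 on (-5.2000, 0).

z* = -5.2000.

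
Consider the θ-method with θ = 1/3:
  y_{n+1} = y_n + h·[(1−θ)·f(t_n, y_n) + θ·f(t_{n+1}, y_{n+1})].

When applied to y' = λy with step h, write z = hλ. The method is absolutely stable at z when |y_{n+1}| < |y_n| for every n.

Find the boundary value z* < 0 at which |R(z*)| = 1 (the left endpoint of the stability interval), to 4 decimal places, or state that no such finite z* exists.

On y'=λy, z=hλ:
  y_{n+1} = y_n + z·[2/3·y_n + 1/3·y_{n+1}] ⇒ (1 − 1/3z)y_{n+1} = (1 + 2/3z)y_n
  Hence R(z) = (1 + 2/3z)/(1 − 1/3z).

Boundary: |R(x)|=1, x<0.
x=-0.93: |R|=0.2901
R=−1: 1+2/3x = −1+1/3x ⇒ -1/3x=2 ⇒ x=2/(-1/3)=-6.0000
Confirm numerically:
  x=-5.413: |R|=0.93023 <1
  x=-4.767: |R|=0.84125 <1
  x=-4.473: |R|=0.79566 <1
  x=-3.554: |R|=0.62679 <1
  x=-6.481: |R|=1.05073 >1
  x=-6.275: |R|=1.02965 >1
  x=-6.271: |R|=1.02923 >1
Interval (-6.0000, 0).

z* = -6.0000.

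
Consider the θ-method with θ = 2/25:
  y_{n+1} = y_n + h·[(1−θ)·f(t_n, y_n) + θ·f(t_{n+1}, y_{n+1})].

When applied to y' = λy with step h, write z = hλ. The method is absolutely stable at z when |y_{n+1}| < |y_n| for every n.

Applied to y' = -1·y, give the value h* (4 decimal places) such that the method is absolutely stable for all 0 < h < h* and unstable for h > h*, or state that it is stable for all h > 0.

(-2.3810,0); λ=-1 ⇒ h* = (50/21)/1 = 2.3810.

On y'=λy, z=hλ:
  y_{n+1} = y_n + z·[23/25·y_n + 2/25·y_{n+1}] ⇒ (1 − 2/25z)y_{n+1} = (1 + 23/25z)y_n
  Hence R(z) = (1 + 23/25z)/(1 − 2/25z).

Find x<0 with |R(x)|<1.
x=-0.86: |R|=0.1954
R=−1: 1+23/25x = −1+2/25x ⇒ -21/25x=2 ⇒ x=2/(-21/25)=-2.3810
Confirm numerically:
  x=-1.661: |R|=0.46617 <1
  x=-1.493: |R|=0.33370 <1
  x=-1.480: |R|=0.32332 <1
  x=-1.047: |R|=0.03392 <1
  x=-2.744: |R|=1.25007 >1
  x=-2.606: |R|=1.15643 >1
  x=-2.558: |R|=1.12346 >1
Interval (-2.3810, 0).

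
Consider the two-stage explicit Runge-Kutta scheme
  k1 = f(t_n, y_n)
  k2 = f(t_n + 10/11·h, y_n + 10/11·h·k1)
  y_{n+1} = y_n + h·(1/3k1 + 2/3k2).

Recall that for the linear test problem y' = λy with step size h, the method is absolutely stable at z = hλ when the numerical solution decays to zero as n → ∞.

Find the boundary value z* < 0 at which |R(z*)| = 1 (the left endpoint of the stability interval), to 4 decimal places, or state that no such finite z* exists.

Set f=λy, z=hλ:
  k1=λy_n ⇒ h·k1=z·y_n;  k2=λ(1+10/11z)y_n ⇒ h·k2=z(1+10/11z)y_n
  y_{n+1}/y_n = 1 + 1/3z + 2/3z(1+10/11z) = 1 + z + 20/33z²
  ⇒ R(z) = 1 + z + 20/33z².

Solve |R(x)|<1 on ℝ⁻.
x=-0.9: |R|=0.5909
R=1: x+20/33x²=0 ⇒ x=−33/20=-1.6500; min R=1−1/(4·20/33)=0.5875>−1
Confirm numerically:
  x=-1.561: |R|=0.91580 <1
  x=-1.328: |R|=0.74084 <1
  x=-1.038: |R|=0.61500 <1
  x=-0.896: |R|=0.59056 <1
  x=-2.195: |R|=1.72502 >1
  x=-1.959: |R|=1.36687 >1
  x=-1.909: |R|=1.29966 >1
So |R|<1 on (-1.6500, 0).

left endpoint -1.6500.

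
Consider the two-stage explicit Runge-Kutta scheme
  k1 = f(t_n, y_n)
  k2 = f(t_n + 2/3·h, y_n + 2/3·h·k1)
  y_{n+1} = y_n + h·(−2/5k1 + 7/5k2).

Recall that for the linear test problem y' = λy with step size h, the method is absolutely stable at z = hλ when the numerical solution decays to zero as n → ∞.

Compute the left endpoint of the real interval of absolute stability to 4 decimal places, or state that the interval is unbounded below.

Test eqn y'=λy, z=hλ:
  k1=λy_n ⇒ h·k1=z·y_n;  k2=λ(1+2/3z)y_n ⇒ h·k2=z(1+2/3z)y_n
  y_{n+1}/y_n = 1 − 2/5z + 7/5z(1+2/3z) = 1 + z + 14/15z²
  R(z) = 1 + z + 14/15z².

Find x<0 with |R(x)|<1.
x=-0.62: |R|=0.7388
R=1: x+14/15x²=0 ⇒ x=−15/14=-1.0714; min R=1−1/(4·14/15)=0.7321>−1
Confirm numerically:
  x=-1.035: |R|=0.96481 <1
  x=-1.021: |R|=0.95194 <1
  x=-0.732: |R|=0.76810 <1
  x=-0.466: |R|=0.73668 <1
  x=-1.604: |R|=1.79729 >1
  x=-1.469: |R|=1.54510 >1
  x=-1.291: |R|=1.26457 >1
Interval (-1.0714, 0).

left endpoint -1.0714.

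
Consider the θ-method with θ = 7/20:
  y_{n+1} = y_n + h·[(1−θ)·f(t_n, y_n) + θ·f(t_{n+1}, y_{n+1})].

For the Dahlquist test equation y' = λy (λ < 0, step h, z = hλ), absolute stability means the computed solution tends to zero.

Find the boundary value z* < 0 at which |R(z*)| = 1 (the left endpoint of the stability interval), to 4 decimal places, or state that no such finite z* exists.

z* = -6.6667.

Test eqn y'=λy, z=hλ:
  y_{n+1} = y_n + z·[13/20·y_n + 7/20·y_{n+1}] ⇒ (1 − 7/20z)y_{n+1} = (1 + 13/20z)y_n
  ⇒ R(z) = (1 + 13/20z)/(1 − 7/20z).

Boundary: |R(x)|=1, x<0.
x=-0.6: |R|=0.5041
R=−1: 1+13/20x = −1+7/20x ⇒ -3/10x=2 ⇒ x=2/(-3/10)=-6.6667
Confirm numerically:
  x=-5.756: |R|=0.90937 <1
  x=-3.813: |R|=0.63329 <1
  x=-3.205: |R|=0.51055 <1
  x=-7.157: |R|=1.04197 >1
  x=-6.887: |R|=1.01938 >1
Stable set (-6.6667, 0).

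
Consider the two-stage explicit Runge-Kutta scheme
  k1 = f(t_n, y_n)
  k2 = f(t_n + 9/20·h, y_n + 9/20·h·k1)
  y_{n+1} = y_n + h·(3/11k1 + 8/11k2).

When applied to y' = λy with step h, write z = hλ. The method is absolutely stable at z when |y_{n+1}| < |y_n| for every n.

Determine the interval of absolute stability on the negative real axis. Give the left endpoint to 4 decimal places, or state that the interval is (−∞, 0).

Test eqn y'=λy, z=hλ:
  k1=λy_n ⇒ h·k1=z·y_n;  k2=λ(1+9/20z)y_n ⇒ h·k2=z(1+9/20z)y_n
  y_{n+1}/y_n = 1 + 3/11z + 8/11z(1+9/20z) = 1 + z + 18/55z²
  ⇒ R(z) = 1 + z + 18/55z².

Need |R(x)|<1, x<0.
x=-1.33: |R|=0.2489
R=1: x+18/55x²=0 ⇒ x=−55/18=-3.0556; min R=1−1/(4·18/55)=0.2361>−1
Confirm numerically:
  x=-2.886: |R|=0.83985 <1
  x=-2.129: |R|=0.35441 <1
  x=-1.975: |R|=0.30157 <1
  x=-1.874: |R|=0.27534 <1
  x=-3.637: |R|=1.69209 >1
  x=-3.180: |R|=1.12951 >1
Interval (-3.0556, 0).

(-3.0556, 0).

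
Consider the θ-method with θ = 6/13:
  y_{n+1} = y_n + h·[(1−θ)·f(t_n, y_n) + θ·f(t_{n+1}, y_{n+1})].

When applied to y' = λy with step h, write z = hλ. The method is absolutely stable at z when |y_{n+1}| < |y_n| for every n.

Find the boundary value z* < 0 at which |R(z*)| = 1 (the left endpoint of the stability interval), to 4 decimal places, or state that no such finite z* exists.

left endpoint -26.0000.

Test eqn y'=λy, z=hλ:
  y_{n+1} = y_n + z·[7/13·y_n + 6/13·y_{n+1}] ⇒ (1 − 6/13z)y_{n+1} = (1 + 7/13z)y_n
  R(z) = (1 + 7/13z)/(1 − 6/13z).

Boundary: |R(x)|=1, x<0.
x=-1.67: |R|=0.0569
R=−1: 1+7/13x = −1+6/13x ⇒ -1/13x=2 ⇒ x=2/(-1/13)=-26.0000
Confirm numerically:
  x=-24.355: |R|=0.98966 <1
  x=-17.521: |R|=0.92822 <1
  x=-17.247: |R|=0.92486 <1
  x=-12.954: |R|=0.85620 <1
  x=-26.342: |R|=1.00200 >1
  x=-26.214: |R|=1.00126 >1
Interval (-26.0000, 0).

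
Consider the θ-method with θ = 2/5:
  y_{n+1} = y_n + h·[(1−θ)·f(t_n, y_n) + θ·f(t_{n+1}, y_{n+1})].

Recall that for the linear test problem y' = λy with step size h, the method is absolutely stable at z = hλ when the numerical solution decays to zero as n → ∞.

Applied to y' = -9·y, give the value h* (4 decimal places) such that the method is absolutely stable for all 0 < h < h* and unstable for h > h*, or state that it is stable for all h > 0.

(-10.0000,0); λ=-9 ⇒ h* = (10)/9 = 1.1111.

Test eqn y'=λy, z=hλ:
  y_{n+1} = y_n + z·[3/5·y_n + 2/5·y_{n+1}] ⇒ (1 − 2/5z)y_{n+1} = (1 + 3/5z)y_n
  so R(z) = (1 + 3/5z)/(1 − 2/5z).

Need |R(x)|<1, x<0.
x=-0.73: |R|=0.4350
R=−1: 1+3/5x = −1+2/5x ⇒ -1/5x=2 ⇒ x=2/(-1/5)=-10.0000
Confirm numerically:
  x=-9.534: |R|=0.98064 <1
  x=-7.776: |R|=0.89179 <1
  x=-5.238: |R|=0.69230 <1
  x=-4.801: |R|=0.64395 <1
  x=-10.528: |R|=1.02026 >1
  x=-10.215: |R|=1.00845 >1
  x=-10.191: |R|=1.00753 >1
Interval (-10.0000, 0).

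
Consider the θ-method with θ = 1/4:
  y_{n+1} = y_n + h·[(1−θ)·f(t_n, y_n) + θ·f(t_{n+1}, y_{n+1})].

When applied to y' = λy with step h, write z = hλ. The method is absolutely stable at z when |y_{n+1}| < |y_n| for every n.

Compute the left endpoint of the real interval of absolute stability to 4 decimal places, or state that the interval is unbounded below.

With y'=λy (z=hλ):
  y_{n+1} = y_n + z·[3/4·y_n + 1/4·y_{n+1}] ⇒ (1 − 1/4z)y_{n+1} = (1 + 3/4z)y_n
  so R(z) = (1 + 3/4z)/(1 − 1/4z).

Boundary: |R(x)|=1, x<0.
x=-1.63: |R|=0.1581
R=−1: 1+3/4x = −1+1/4x ⇒ -1/2x=2 ⇒ x=2/(-1/2)=-4.0000
Confirm numerically:
  x=-2.922: |R|=0.68853 <1
  x=-2.383: |R|=0.49334 <1
  x=-1.812: |R|=0.24708 <1
  x=-4.532: |R|=1.12471 >1
  x=-4.240: |R|=1.05825 >1
So |R|<1 on (-4.0000, 0).

z* = -4.0000.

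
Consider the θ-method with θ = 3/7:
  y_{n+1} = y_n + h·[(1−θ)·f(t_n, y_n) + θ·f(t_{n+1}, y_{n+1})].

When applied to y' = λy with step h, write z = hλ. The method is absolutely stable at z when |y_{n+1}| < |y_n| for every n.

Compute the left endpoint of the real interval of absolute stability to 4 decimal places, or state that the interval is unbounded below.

With y'=λy (z=hλ):
  y_{n+1} = y_n + z·[4/7·y_n + 3/7·y_{n+1}] ⇒ (1 − 3/7z)y_{n+1} = (1 + 4/7z)y_n
  R(z) = (1 + 4/7z)/(1 − 3/7z).

Solve |R(x)|<1 on ℝ⁻.
x=-0.77: |R|=0.4211
R=−1: 1+4/7x = −1+3/7x ⇒ -1/7x=2 ⇒ x=2/(-1/7)=-14.0000
Confirm numerically:
  x=-13.809: |R|=0.99606 <1
  x=-13.610: |R|=0.99185 <1
  x=-9.451: |R|=0.87133 <1
  x=-14.550: |R|=1.01086 >1
  x=-14.232: |R|=1.00467 >1
  x=-14.162: |R|=1.00327 >1
Interval (-14.0000, 0).

left endpoint -14.0000.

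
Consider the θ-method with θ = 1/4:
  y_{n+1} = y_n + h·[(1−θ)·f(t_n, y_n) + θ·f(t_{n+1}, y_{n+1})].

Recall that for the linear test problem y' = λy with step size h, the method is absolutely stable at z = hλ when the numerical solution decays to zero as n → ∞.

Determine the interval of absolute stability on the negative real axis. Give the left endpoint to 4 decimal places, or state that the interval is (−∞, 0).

z∈(-4.0000,0).

Set f=λy, z=hλ:
  y_{n+1} = y_n + z·[3/4·y_n + 1/4·y_{n+1}] ⇒ (1 − 1/4z)y_{n+1} = (1 + 3/4z)y_n
  so R(z) = (1 + 3/4z)/(1 − 1/4z).

Find x<0 with |R(x)|<1.
x=-1.76: |R|=0.2222
R=−1: 1+3/4x = −1+1/4x ⇒ -1/2x=2 ⇒ x=2/(-1/2)=-4.0000
Confirm numerically:
  x=-3.666: |R|=0.91286 <1
  x=-3.357: |R|=0.82520 <1
  x=-1.627: |R|=0.15657 <1
  x=-4.593: |R|=1.13802 >1
  x=-4.209: |R|=1.05092 >1
  x=-4.180: |R|=1.04401 >1
So |R|<1 on (-4.0000, 0).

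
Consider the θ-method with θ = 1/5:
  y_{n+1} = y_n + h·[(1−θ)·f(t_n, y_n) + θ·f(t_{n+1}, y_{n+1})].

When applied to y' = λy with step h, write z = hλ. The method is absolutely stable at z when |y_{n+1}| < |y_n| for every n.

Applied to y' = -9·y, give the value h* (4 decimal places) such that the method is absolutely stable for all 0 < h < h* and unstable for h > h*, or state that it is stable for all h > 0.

(-3.3333,0); λ=-9 ⇒ h* = (10/3)/9 = 0.3704.

On y'=λy, z=hλ:
  y_{n+1} = y_n + z·[4/5·y_n + 1/5·y_{n+1}] ⇒ (1 − 1/5z)y_{n+1} = (1 + 4/5z)y_n
  R(z) = (1 + 4/5z)/(1 − 1/5z).

Boundary: |R(x)|=1, x<0.
x=-1.44: |R|=0.1180
R=−1: 1+4/5x = −1+1/5x ⇒ -3/5x=2 ⇒ x=2/(-3/5)=-3.3333
Confirm numerically:
  x=-3.007: |R|=0.87773 <1
  x=-2.259: |R|=0.55600 <1
  x=-2.150: |R|=0.50350 <1
  x=-3.920: |R|=1.19731 >1
  x=-3.651: |R|=1.11016 >1
So |R|<1 on (-3.3333, 0).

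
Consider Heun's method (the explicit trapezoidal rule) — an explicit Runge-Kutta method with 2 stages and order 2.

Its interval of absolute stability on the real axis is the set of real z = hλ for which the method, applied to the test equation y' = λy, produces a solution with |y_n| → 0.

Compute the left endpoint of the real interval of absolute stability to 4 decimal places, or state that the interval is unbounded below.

With y'=λy (z=hλ):
  order 2, 2-stage ⇒ R(z)=1+z+z^2/2
  (e.g. R(-1.01)=0.50005, |R|=0.50005)

Solve |R(x)|<1 on ℝ⁻.
x=-1.01: |R|=0.5000
|R(-0.98)|=0.5002 |R(-0.78)|=0.5242 |R(-0.57)|=0.5924
Bisect:
  x_lo=-2.4142 |R|=1.5000  x_hi=-0.2278 |R|=0.7981
  mid=-1.32101 |R|=0.55153 →hi
  mid=-1.86760 |R|=0.87636 →hi
  mid=-2.14089 |R|=1.15081 →lo
  mid=-2.00424 |R|=1.00425 →lo
  mid=-1.93592 |R|=0.93797 →hi
  mid=-1.97008 |R|=0.97053 →hi
  mid=-1.98716 |R|=0.98724 →hi
  mid=-1.99570 |R|=0.99571 →hi
  ...
  [-2.00011,-1.99997] ⇒ x*=-2.0000
Stable set (-2.0000, 0).

left endpoint -2.0000.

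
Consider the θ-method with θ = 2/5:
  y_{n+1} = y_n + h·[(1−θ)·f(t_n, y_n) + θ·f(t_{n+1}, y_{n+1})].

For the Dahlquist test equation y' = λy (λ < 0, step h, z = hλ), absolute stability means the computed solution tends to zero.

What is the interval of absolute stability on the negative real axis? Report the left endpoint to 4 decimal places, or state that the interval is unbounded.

With y'=λy (z=hλ):
  y_{n+1} = y_n + z·[3/5·y_n + 2/5·y_{n+1}] ⇒ (1 − 2/5z)y_{n+1} = (1 + 3/5z)y_n
  R(z) = (1 + 3/5z)/(1 − 2/5z).

Need |R(x)|<1, x<0.
x=-1.45: |R|=0.0823
R=−1: 1+3/5x = −1+2/5x ⇒ -1/5x=2 ⇒ x=2/(-1/5)=-10.0000
Confirm numerically:
  x=-9.775: |R|=0.99084 <1
  x=-8.922: |R|=0.95281 <1
  x=-5.201: |R|=0.68842 <1
  x=-10.472: |R|=1.01819 >1
  x=-10.228: |R|=1.00896 >1
So |R|<1 on (-10.0000, 0).

(-10.0000, 0).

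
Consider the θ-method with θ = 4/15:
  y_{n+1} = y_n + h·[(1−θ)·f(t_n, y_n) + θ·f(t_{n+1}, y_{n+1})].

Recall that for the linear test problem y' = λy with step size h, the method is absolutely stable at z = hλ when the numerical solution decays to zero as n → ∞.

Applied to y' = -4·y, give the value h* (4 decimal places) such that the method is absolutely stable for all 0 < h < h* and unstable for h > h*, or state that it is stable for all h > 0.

Test eqn y'=λy, z=hλ:
  y_{n+1} = y_n + z·[11/15·y_n + 4/15·y_{n+1}] ⇒ (1 − 4/15z)y_{n+1} = (1 + 11/15z)y_n
  so R(z) = (1 + 11/15z)/(1 − 4/15z).

Solve |R(x)|<1 on ℝ⁻.
x=-1.07: |R|=0.1675
R=−1: 1+11/15x = −1+4/15x ⇒ -7/15x=2 ⇒ x=2/(-7/15)=-4.2857
Confirm numerically:
  x=-4.262: |R|=0.99482 <1
  x=-3.362: |R|=0.77271 <1
  x=-3.094: |R|=0.69528 <1
  x=-2.635: |R|=0.54757 <1
  x=-4.771: |R|=1.09967 >1
  x=-4.759: |R|=1.09734 >1
  x=-4.675: |R|=1.08086 >1
So |R|<1 on (-4.2857, 0).

(-4.2857,0); λ=-4 ⇒ h* = (30/7)/4 = 1.0714.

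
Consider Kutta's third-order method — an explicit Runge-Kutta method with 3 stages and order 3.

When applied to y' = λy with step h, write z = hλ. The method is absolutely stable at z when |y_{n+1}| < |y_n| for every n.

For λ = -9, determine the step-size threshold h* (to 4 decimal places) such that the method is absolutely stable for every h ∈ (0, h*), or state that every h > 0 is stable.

Test eqn y'=λy, z=hλ:
  order 3, 3-stage ⇒ R(z)=1+z+z^2/2+z^3/6
  (e.g. R(-1.05)=0.30831, |R|=0.30831)

Need |R(x)|<1, x<0.
x=-1.05: |R|=0.3083
|R(-2.26)|=0.6301 |R(-2)|=0.3333 |R(-1.66)|=0.0446
Bisect:
  x_lo=-2.8616 |R|=1.6727  x_hi=-0.3069 |R|=0.7353
  mid=-1.58426 |R|=0.00796 →hi
  mid=-2.22292 |R|=0.58295 →hi
  mid=-2.54225 |R|=1.04918 →lo
  mid=-2.38259 |R|=0.79844 →hi
  mid=-2.46242 |R|=0.91915 →hi
  mid=-2.50233 |R|=0.98296 →hi
  mid=-2.52229 |R|=1.01577 →lo
  mid=-2.51231 |R|=0.99929 →hi
  ...
  [-2.51278,-2.51263] ⇒ x*=-2.5127
Stable set (-2.5127, 0).

(-2.5127,0); λ=-9 ⇒ h* = 0.2792.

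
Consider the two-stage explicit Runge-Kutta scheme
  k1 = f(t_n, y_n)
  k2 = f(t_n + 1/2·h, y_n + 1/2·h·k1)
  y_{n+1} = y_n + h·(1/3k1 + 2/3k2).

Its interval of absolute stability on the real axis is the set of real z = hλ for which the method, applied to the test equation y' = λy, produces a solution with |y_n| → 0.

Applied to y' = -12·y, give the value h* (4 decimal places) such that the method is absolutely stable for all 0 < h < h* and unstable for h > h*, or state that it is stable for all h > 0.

(-3.0000,0); λ=-12 ⇒ h* = (3)/12 = 0.2500.

Set f=λy, z=hλ:
  k1=λy_n ⇒ h·k1=z·y_n;  k2=λ(1+1/2z)y_n ⇒ h·k2=z(1+1/2z)y_n
  y_{n+1}/y_n = 1 + 1/3z + 2/3z(1+1/2z) = 1 + z + 1/3z²
  R(z) = 1 + z + 1/3z².

Find x<0 with |R(x)|<1.
x=-1.12: |R|=0.2981
R=1: x+1/3x²=0 ⇒ x=−3=-3.0000; min R=1−1/(4·1/3)=0.2500>−1
Confirm numerically:
  x=-1.739: |R|=0.26904 <1
  x=-1.509: |R|=0.25003 <1
  x=-1.341: |R|=0.25843 <1
  x=-1.314: |R|=0.26153 <1
  x=-3.436: |R|=1.49937 >1
  x=-3.371: |R|=1.41688 >1
  x=-3.274: |R|=1.29903 >1
Stable set (-3.0000, 0).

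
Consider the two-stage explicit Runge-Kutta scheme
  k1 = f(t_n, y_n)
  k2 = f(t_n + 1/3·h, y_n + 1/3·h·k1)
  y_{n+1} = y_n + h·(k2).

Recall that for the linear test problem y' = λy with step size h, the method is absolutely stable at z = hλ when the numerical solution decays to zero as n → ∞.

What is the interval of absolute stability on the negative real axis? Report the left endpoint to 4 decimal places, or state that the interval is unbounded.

Test eqn y'=λy, z=hλ:
  k1=λy_n ⇒ h·k1=z·y_n;  k2=λ(1+1/3z)y_n ⇒ h·k2=z(1+1/3z)y_n
  y_{n+1}/y_n = 1 + z(1+1/3z) = 1 + z + 1/3z²
  ⇒ R(z) = 1 + z + 1/3z².

Boundary: |R(x)|=1, x<0.
x=-0.8: |R|=0.4133
R=1: x+1/3x²=0 ⇒ x=−3=-3.0000; min R=1−1/(4·1/3)=0.2500>−1
Confirm numerically:
  x=-2.586: |R|=0.64313 <1
  x=-2.558: |R|=0.62312 <1
  x=-1.359: |R|=0.25663 <1
  x=-3.580: |R|=1.69213 >1
  x=-3.436: |R|=1.49937 >1
So |R|<1 on (-3.0000, 0).

z∈(-3.0000,0).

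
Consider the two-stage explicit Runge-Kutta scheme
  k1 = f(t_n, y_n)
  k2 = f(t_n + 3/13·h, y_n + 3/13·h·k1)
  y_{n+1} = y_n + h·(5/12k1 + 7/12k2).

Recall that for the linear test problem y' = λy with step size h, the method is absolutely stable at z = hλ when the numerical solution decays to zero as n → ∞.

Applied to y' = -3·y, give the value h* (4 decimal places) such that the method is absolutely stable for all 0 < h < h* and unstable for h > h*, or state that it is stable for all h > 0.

(-7.4286,0); λ=-3 ⇒ h* = (52/7)/3 = 2.4762.

Set f=λy, z=hλ:
  k1=λy_n ⇒ h·k1=z·y_n;  k2=λ(1+3/13z)y_n ⇒ h·k2=z(1+3/13z)y_n
  y_{n+1}/y_n = 1 + 5/12z + 7/12z(1+3/13z) = 1 + z + 7/52z²
  Hence R(z) = 1 + z + 7/52z².

Need |R(x)|<1, x<0.
x=-0.37: |R|=0.6484
R=1: x+7/52x²=0 ⇒ x=−52/7=-7.4286; min R=1−1/(4·7/52)=-0.8571>−1
Confirm numerically:
  x=-6.863: |R|=0.47749 <1
  x=-4.599: |R|=0.75178 <1
  x=-3.954: |R|=0.84941 <1
  x=-7.981: |R|=1.59351 >1
  x=-7.852: |R|=1.44756 >1
  x=-7.491: |R|=1.06295 >1
Stable set (-7.4286, 0).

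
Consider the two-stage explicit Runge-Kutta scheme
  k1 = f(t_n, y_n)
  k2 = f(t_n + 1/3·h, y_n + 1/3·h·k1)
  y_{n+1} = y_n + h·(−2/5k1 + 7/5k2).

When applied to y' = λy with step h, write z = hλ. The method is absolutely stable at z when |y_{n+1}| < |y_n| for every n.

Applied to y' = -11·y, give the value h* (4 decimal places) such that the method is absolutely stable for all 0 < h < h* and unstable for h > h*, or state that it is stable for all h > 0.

Test eqn y'=λy, z=hλ:
  k1=λy_n ⇒ h·k1=z·y_n;  k2=λ(1+1/3z)y_n ⇒ h·k2=z(1+1/3z)y_n
  y_{n+1}/y_n = 1 − 2/5z + 7/5z(1+1/3z) = 1 + z + 7/15z²
  ⇒ R(z) = 1 + z + 7/15z².

Solve |R(x)|<1 on ℝ⁻.
x=-0.38: |R|=0.6874
R=1: x+7/15x²=0 ⇒ x=−15/7=-2.1429; min R=1−1/(4·7/15)=0.4643>−1
Confirm numerically:
  x=-1.661: |R|=0.62650 <1
  x=-1.263: |R|=0.48141 <1
  x=-1.060: |R|=0.46435 <1
  x=-0.956: |R|=0.47050 <1
  x=-2.522: |R|=1.44623 >1
  x=-2.215: |R|=1.07457 >1
  x=-2.208: |R|=1.06712 >1
Stable set (-2.1429, 0).

(-2.1429,0); λ=-11 ⇒ h* = (15/7)/11 = 0.1948.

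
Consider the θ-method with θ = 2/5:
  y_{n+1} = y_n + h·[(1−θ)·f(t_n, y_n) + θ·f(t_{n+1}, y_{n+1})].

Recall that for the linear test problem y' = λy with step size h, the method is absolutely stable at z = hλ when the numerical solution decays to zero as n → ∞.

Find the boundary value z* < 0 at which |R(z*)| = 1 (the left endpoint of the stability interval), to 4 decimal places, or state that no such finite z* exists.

With y'=λy (z=hλ):
  y_{n+1} = y_n + z·[3/5·y_n + 2/5·y_{n+1}] ⇒ (1 − 2/5z)y_{n+1} = (1 + 3/5z)y_n
  ⇒ R(z) = (1 + 3/5z)/(1 − 2/5z).

Boundary: |R(x)|=1, x<0.
x=-1.36: |R|=0.1192
R=−1: 1+3/5x = −1+2/5x ⇒ -1/5x=2 ⇒ x=2/(-1/5)=-10.0000
Confirm numerically:
  x=-6.754: |R|=0.82462 <1
  x=-5.690: |R|=0.73687 <1
  x=-5.286: |R|=0.69728 <1
  x=-10.080: |R|=1.00318 >1
  x=-10.046: |R|=1.00183 >1
  x=-10.026: |R|=1.00104 >1
Interval (-10.0000, 0).

z* = -10.0000.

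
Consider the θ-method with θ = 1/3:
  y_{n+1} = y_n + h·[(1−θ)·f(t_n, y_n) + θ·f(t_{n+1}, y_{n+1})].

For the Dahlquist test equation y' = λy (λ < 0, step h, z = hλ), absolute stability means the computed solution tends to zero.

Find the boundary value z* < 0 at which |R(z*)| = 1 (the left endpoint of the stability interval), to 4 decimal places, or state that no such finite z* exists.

left endpoint -6.0000.

On y'=λy, z=hλ:
  y_{n+1} = y_n + z·[2/3·y_n + 1/3·y_{n+1}] ⇒ (1 − 1/3z)y_{n+1} = (1 + 2/3z)y_n
  R(z) = (1 + 2/3z)/(1 − 1/3z).

Solve |R(x)|<1 on ℝ⁻.
x=-1.15: |R|=0.1687
R=−1: 1+2/3x = −1+1/3x ⇒ -1/3x=2 ⇒ x=2/(-1/3)=-6.0000
Confirm numerically:
  x=-4.315: |R|=0.76965 <1
  x=-3.782: |R|=0.67296 <1
  x=-3.320: |R|=0.57595 <1
  x=-6.575: |R|=1.06005 >1
  x=-6.403: |R|=1.04286 >1
Stable set (-6.0000, 0).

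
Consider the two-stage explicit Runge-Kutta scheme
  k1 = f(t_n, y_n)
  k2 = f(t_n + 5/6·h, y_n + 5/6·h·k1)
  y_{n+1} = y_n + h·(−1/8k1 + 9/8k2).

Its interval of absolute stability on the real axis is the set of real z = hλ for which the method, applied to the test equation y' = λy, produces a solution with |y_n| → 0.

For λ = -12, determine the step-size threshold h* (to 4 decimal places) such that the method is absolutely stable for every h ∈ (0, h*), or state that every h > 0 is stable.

With y'=λy (z=hλ):
  k1=λy_n ⇒ h·k1=z·y_n;  k2=λ(1+5/6z)y_n ⇒ h·k2=z(1+5/6z)y_n
  y_{n+1}/y_n = 1 − 1/8z + 9/8z(1+5/6z) = 1 + z + 15/16z²
  Hence R(z) = 1 + z + 15/16z².

Need |R(x)|<1, x<0.
x=-1.04: |R|=0.9740
R=1: x+15/16x²=0 ⇒ x=−16/15=-1.0667; min R=1−1/(4·15/16)=0.7333>−1
Confirm numerically:
  x=-0.873: |R|=0.84150 <1
  x=-0.753: |R|=0.77857 <1
  x=-0.510: |R|=0.73384 <1
  x=-0.508: |R|=0.73394 <1
  x=-1.615: |R|=1.83021 >1
  x=-1.593: |R|=1.78605 >1
  x=-1.523: |R|=1.65156 >1
So |R|<1 on (-1.0667, 0).

(-1.0667,0); λ=-12 ⇒ h* = (16/15)/12 = 0.0889.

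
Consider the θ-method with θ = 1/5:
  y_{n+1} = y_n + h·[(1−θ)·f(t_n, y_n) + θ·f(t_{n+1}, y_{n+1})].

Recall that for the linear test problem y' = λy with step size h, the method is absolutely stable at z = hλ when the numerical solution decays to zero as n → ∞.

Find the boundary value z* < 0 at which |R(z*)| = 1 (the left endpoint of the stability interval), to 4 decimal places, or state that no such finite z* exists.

Test eqn y'=λy, z=hλ:
  y_{n+1} = y_n + z·[4/5·y_n + 1/5·y_{n+1}] ⇒ (1 − 1/5z)y_{n+1} = (1 + 4/5z)y_n
  so R(z) = (1 + 4/5z)/(1 − 1/5z).

Need |R(x)|<1, x<0.
x=-1.34: |R|=0.0568
R=−1: 1+4/5x = −1+1/5x ⇒ -3/5x=2 ⇒ x=2/(-3/5)=-3.3333
Confirm numerically:
  x=-3.212: |R|=0.95567 <1
  x=-1.579: |R|=0.20003 <1
  x=-1.486: |R|=0.14554 <1
  x=-3.743: |R|=1.14057 >1
  x=-3.492: |R|=1.05605 >1
Interval (-3.3333, 0).

z* = -3.3333.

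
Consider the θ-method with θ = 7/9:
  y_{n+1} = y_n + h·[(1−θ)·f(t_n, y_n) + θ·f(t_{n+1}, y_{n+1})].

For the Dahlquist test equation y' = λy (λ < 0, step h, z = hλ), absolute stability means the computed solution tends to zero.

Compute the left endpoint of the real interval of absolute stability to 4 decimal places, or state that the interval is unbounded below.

On y'=λy, z=hλ:
  y_{n+1} = y_n + z·[2/9·y_n + 7/9·y_{n+1}] ⇒ (1 − 7/9z)y_{n+1} = (1 + 2/9z)y_n
  R(z) = (1 + 2/9z)/(1 − 7/9z).

Need |R(x)|<1, x<0.
x=-1.51: |R|=0.3056
x=-2: |R|=0.2174
x=-10: |R|=0.1392
x=-100: |R|=0.2694
θ=7/9≥1/2 ⇒ |1+2/9x|<|1−7/9x| ∀x<0 ⇒ unbounded interval.

interval (−∞, 0).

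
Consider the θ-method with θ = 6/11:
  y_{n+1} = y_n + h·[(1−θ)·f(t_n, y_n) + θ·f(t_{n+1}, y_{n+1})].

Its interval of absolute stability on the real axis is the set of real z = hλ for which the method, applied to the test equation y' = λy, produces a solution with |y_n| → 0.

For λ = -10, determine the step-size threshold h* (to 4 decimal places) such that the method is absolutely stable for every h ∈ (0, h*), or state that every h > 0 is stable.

With y'=λy (z=hλ):
  y_{n+1} = y_n + z·[5/11·y_n + 6/11·y_{n+1}] ⇒ (1 − 6/11z)y_{n+1} = (1 + 5/11z)y_n
  Hence R(z) = (1 + 5/11z)/(1 − 6/11z).

Need |R(x)|<1, x<0.
x=-1.17: |R|=0.2858
x=-2: |R|=0.0435
x=-10: |R|=0.5493
x=-100: |R|=0.8003
θ=6/11≥1/2 ⇒ |1+5/11x|<|1−6/11x| ∀x<0 ⇒ stable on all of ℝ⁻.

unbounded; (−∞, 0). Any h>0 works for λ=-10.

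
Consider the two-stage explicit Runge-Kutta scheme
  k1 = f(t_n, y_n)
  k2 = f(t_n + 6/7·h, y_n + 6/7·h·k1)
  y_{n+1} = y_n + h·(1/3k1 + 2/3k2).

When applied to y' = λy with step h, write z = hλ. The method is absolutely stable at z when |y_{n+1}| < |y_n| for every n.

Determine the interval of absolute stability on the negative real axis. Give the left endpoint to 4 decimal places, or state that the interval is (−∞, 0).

(-1.7500, 0).

Test eqn y'=λy, z=hλ:
  k1=λy_n ⇒ h·k1=z·y_n;  k2=λ(1+6/7z)y_n ⇒ h·k2=z(1+6/7z)y_n
  y_{n+1}/y_n = 1 + 1/3z + 2/3z(1+6/7z) = 1 + z + 4/7z²
  so R(z) = 1 + z + 4/7z².

Need |R(x)|<1, x<0.
x=-1.59: |R|=0.8546
R=1: x+4/7x²=0 ⇒ x=−7/4=-1.7500; min R=1−1/(4·4/7)=0.5625>−1
Confirm numerically:
  x=-1.661: |R|=0.91553 <1
  x=-1.635: |R|=0.89256 <1
  x=-1.516: |R|=0.79729 <1
  x=-2.146: |R|=1.48561 >1
  x=-2.113: |R|=1.43830 >1
  x=-1.856: |R|=1.11242 >1
So |R|<1 on (-1.7500, 0).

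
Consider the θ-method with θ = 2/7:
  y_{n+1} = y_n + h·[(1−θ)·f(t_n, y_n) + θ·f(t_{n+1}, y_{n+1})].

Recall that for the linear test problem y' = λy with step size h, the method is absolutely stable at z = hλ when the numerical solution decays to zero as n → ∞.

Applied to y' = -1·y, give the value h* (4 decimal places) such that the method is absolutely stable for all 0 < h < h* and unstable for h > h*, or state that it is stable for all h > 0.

Test eqn y'=λy, z=hλ:
  y_{n+1} = y_n + z·[5/7·y_n + 2/7·y_{n+1}] ⇒ (1 − 2/7z)y_{n+1} = (1 + 5/7z)y_n
  so R(z) = (1 + 5/7z)/(1 − 2/7z).

Solve |R(x)|<1 on ℝ⁻.
x=-0.56: |R|=0.5172
R=−1: 1+5/7x = −1+2/7x ⇒ -3/7x=2 ⇒ x=2/(-3/7)=-4.6667
Confirm numerically:
  x=-3.745: |R|=0.80918 <1
  x=-3.594: |R|=0.77319 <1
  x=-3.268: |R|=0.69001 <1
  x=-2.257: |R|=0.37216 <1
  x=-5.128: |R|=1.08020 >1
  x=-5.035: |R|=1.06473 >1
  x=-4.851: |R|=1.03311 >1
Stable set (-4.6667, 0).

(-4.6667,0); λ=-1 ⇒ h* = (14/3)/1 = 4.6667.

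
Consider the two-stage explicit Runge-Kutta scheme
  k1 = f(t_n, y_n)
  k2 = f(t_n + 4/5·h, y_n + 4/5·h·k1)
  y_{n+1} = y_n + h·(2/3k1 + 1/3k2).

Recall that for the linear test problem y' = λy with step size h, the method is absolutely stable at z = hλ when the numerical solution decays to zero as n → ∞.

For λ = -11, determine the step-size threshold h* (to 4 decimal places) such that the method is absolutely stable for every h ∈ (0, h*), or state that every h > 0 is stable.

With y'=λy (z=hλ):
  k1=λy_n ⇒ h·k1=z·y_n;  k2=λ(1+4/5z)y_n ⇒ h·k2=z(1+4/5z)y_n
  y_{n+1}/y_n = 1 + 2/3z + 1/3z(1+4/5z) = 1 + z + 4/15z²
  ⇒ R(z) = 1 + z + 4/15z².

Solve |R(x)|<1 on ℝ⁻.
x=-0.89: |R|=0.3212
R=1: x+4/15x²=0 ⇒ x=−15/4=-3.7500; min R=1−1/(4·4/15)=0.0625>−1
Confirm numerically:
  x=-3.478: |R|=0.74773 <1
  x=-3.233: |R|=0.55428 <1
  x=-1.787: |R|=0.06457 <1
  x=-4.145: |R|=1.43661 >1
  x=-3.786: |R|=1.03635 >1
  x=-3.773: |R|=1.02314 >1
So |R|<1 on (-3.7500, 0).

(-3.7500,0); λ=-11 ⇒ h* = (15/4)/11 = 0.3409.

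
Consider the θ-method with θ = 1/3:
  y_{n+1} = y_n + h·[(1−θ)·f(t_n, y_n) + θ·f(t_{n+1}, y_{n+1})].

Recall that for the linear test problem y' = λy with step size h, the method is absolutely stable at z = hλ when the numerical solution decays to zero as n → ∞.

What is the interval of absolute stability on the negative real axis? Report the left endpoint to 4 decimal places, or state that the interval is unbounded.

Set f=λy, z=hλ:
  y_{n+1} = y_n + z·[2/3·y_n + 1/3·y_{n+1}] ⇒ (1 − 1/3z)y_{n+1} = (1 + 2/3z)y_n
  Hence R(z) = (1 + 2/3z)/(1 − 1/3z).

Solve |R(x)|<1 on ℝ⁻.
x=-1.73: |R|=0.0973
R=−1: 1+2/3x = −1+1/3x ⇒ -1/3x=2 ⇒ x=2/(-1/3)=-6.0000
Confirm numerically:
  x=-5.970: |R|=0.99666 <1
  x=-5.022: |R|=0.87809 <1
  x=-2.596: |R|=0.39171 <1
  x=-6.478: |R|=1.05043 >1
  x=-6.133: |R|=1.01456 >1
  x=-6.081: |R|=1.00892 >1
So |R|<1 on (-6.0000, 0).

z∈(-6.0000,0).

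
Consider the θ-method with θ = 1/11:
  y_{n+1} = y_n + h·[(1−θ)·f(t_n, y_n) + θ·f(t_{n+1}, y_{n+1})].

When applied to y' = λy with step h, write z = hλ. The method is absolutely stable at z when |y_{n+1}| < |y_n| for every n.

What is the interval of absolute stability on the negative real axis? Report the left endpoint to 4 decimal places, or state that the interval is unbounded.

z∈(-2.4444,0).

On y'=λy, z=hλ:
  y_{n+1} = y_n + z·[10/11·y_n + 1/11·y_{n+1}] ⇒ (1 − 1/11z)y_{n+1} = (1 + 10/11z)y_n
  ⇒ R(z) = (1 + 10/11z)/(1 − 1/11z).

Need |R(x)|<1, x<0.
x=-0.72: |R|=0.3242
R=−1: 1+10/11x = −1+1/11x ⇒ -9/11x=2 ⇒ x=2/(-9/11)=-2.4444
Confirm numerically:
  x=-1.837: |R|=0.57412 <1
  x=-1.652: |R|=0.43629 <1
  x=-1.523: |R|=0.33778 <1
  x=-1.177: |R|=0.06323 <1
  x=-2.613: |R|=1.11144 >1
  x=-2.592: |R|=1.09770 >1
Interval (-2.4444, 0).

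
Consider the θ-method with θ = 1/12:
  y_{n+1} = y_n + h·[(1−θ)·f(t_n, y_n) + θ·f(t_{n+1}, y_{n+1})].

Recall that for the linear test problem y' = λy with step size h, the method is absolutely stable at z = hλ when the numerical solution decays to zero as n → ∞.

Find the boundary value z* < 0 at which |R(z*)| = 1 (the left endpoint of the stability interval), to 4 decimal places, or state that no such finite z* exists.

z* = -2.4000.

On y'=λy, z=hλ:
  y_{n+1} = y_n + z·[11/12·y_n + 1/12·y_{n+1}] ⇒ (1 − 1/12z)y_{n+1} = (1 + 11/12z)y_n
  so R(z) = (1 + 11/12z)/(1 − 1/12z).

Solve |R(x)|<1 on ℝ⁻.
x=-1.18: |R|=0.0744
R=−1: 1+11/12x = −1+1/12x ⇒ -5/6x=2 ⇒ x=2/(-5/6)=-2.4000
Confirm numerically:
  x=-2.346: |R|=0.96236 <1
  x=-1.978: |R|=0.69810 <1
  x=-1.821: |R|=0.58107 <1
  x=-1.270: |R|=0.14846 <1
  x=-2.820: |R|=1.28340 >1
  x=-2.474: |R|=1.05113 >1
Stable set (-2.4000, 0).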